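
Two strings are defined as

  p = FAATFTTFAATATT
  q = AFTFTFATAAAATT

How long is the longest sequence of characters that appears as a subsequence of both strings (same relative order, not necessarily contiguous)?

One common subsequence of length 10: F (p #1, q #2), then T (p #4, q #3), then F (p #5, q #4), then T (p #6, q #5), then T (p #7, q #8), then A (p #9, q #10), then A (p #10, q #11), then A (p #12, q #12), then T (p #13, q #13), then T (p #14, q #14). dp[14][14] = 10 confirms this is the maximum.

10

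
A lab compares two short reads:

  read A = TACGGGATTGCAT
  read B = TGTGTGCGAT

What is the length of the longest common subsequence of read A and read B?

8

Let dp[i][j] be the LCS length of the first i bases of read A and the first j bases of read B. dp[i][j] = dp[i-1][j-1]+1 when the i-th and j-th bases match, else max(dp[i-1][j], dp[i][j-1]).
    ·  T  G  T  G  T  G  C  G  A  T
 ·  0  0  0  0  0  0  0  0  0  0  0
 T  0  1  1  1  1  1  1  1  1  1  1
 A  0  1  1  1  1  1  1  1  1  2  2
 C  0  1  1  1  1  1  1  2  2  2  2
 G  0  1  2  2  2  2  2  2  3  3  3
 G  0  1  2  2  3  3  3  3  3  3  3
 G  0  1  2  2  3  3  4  4  4  4  4
 A  0  1  2  2  3  3  4  4  4  5  5
 T  0  1  2  3  3  4  4  4  4  5  6
 T  0  1  2  3  3  4  4  4  4  5  6
 G  0  1  2  3  4  4  5  5  5  5  6
 C  0  1  2  3  4  4  5  6  6  6  6
 A  0  1  2  3  4  4  5  6  6  7  7
 T  0  1  2  3  4  5  5  6  6  7  8
dp[13][10] = 8. One LCS (by backtracking along matches): TGGTGCAT.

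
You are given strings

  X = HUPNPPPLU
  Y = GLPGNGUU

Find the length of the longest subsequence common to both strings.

Match P at X[3]=Y[3], then N at X[4]=Y[5], then U at X[9]=Y[8] — 3 characters in the same relative order in both, and the DP table's final entry dp[9][8] is also 3, so no common subsequence is longer.

3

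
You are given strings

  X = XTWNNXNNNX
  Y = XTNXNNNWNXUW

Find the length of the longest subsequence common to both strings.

Taking X at X[1]=Y[1], T at X[2]=Y[2], N at X[4]=Y[3], N at X[5]=Y[5], N at X[7]=Y[6], N at X[8]=Y[7], N at X[9]=Y[9], X at X[10]=Y[10] gives a common subsequence of length 8. dp[10][12] = 8 confirms this is the maximum.

8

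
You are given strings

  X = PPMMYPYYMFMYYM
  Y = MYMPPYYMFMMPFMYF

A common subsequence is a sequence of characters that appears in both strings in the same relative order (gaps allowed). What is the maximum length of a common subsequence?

One common subsequence of length 9: M at X[3]=Y[1] → M at X[4]=Y[3] → P at X[6]=Y[5] → Y at X[7]=Y[6] → Y at X[8]=Y[7] → M at X[9]=Y[11] → F at X[10]=Y[13] → M at X[11]=Y[14] → Y at X[12]=Y[15]. Since dp[14][16] = 9, nothing longer is possible.

9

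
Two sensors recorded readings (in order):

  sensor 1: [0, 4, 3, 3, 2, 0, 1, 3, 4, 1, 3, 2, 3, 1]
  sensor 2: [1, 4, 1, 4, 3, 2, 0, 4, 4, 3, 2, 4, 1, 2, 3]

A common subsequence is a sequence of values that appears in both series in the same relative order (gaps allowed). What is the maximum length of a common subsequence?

9

One common subsequence of length 9: 4 (sensor 1 #2, sensor 2 #4) → 3 (sensor 1 #4, sensor 2 #5) → 2 (sensor 1 #5, sensor 2 #6) → 0 (sensor 1 #6, sensor 2 #7) → 3 (sensor 1 #8, sensor 2 #10) → 4 (sensor 1 #9, sensor 2 #12) → 1 (sensor 1 #10, sensor 2 #13) → 2 (sensor 1 #12, sensor 2 #14) → 3 (sensor 1 #13, sensor 2 #15), and the DP table's final entry dp[14][15] is also 9, so no common subsequence is longer.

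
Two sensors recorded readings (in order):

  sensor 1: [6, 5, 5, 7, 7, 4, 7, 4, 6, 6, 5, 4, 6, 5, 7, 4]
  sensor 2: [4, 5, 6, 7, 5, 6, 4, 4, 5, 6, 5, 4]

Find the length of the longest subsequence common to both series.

8

One common subsequence of length 8: 6 [1,3] → 5 [2,5] → 4 [6,7] → 4 [8,8] → 5 [11,9] → 6 [13,10] → 5 [14,11] → 4 [16,12]. dp[16][12] = 8 confirms this is the maximum.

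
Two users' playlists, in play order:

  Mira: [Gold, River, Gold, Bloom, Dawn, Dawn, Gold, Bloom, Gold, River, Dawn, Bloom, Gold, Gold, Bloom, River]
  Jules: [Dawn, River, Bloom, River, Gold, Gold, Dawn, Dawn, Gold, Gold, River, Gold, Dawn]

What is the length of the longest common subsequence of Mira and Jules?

8

Pick Gold at Mira[1]=Jules[5]; then Gold at Mira[3]=Jules[6]; then Dawn at Mira[5]=Jules[7]; then Dawn at Mira[6]=Jules[8]; then Gold at Mira[7]=Jules[9]; then Gold at Mira[9]=Jules[10]; then River at Mira[10]=Jules[11]; then Dawn at Mira[11]=Jules[13]; all 8 songs appear in both, in order. Since dp[16][13] = 8, nothing longer is possible.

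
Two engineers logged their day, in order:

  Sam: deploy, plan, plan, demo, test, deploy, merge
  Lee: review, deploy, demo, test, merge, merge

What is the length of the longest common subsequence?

4

Pick deploy at Sam[1]=Lee[2]; then demo at Sam[4]=Lee[3]; then test at Sam[5]=Lee[4]; then merge at Sam[7]=Lee[6]; all 4 tasks appear in both, in order. dp[7][6] = 4 confirms this is the maximum.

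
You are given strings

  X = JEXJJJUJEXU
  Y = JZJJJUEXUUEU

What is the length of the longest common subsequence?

8

Taking J (X #1, Y #1), then J (X #4, Y #3), then J (X #5, Y #4), then J (X #6, Y #5), then U (X #7, Y #6), then E (X #9, Y #7), then X (X #10, Y #8), then U (X #11, Y #12) gives a common subsequence of length 8. The LCS DP gives dp[11][12] = 8, so this is optimal.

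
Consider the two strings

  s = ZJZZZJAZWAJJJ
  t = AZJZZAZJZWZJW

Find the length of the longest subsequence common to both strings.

9

Match Z at s[1]=t[2], then J at s[2]=t[3], then Z at s[3]=t[4], then Z at s[4]=t[5], then Z at s[5]=t[7], then J at s[6]=t[8], then Z at s[8]=t[9], then W at s[9]=t[10], then J at s[11]=t[12] — 9 characters in the same relative order in both, and the DP table's final entry dp[13][13] is also 9, so no common subsequence is longer.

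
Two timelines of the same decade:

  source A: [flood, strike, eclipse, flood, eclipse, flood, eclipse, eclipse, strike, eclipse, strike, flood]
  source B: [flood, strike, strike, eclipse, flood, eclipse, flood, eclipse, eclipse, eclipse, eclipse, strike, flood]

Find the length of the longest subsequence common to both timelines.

Pick flood [1,1], then strike [2,3], then eclipse [3,4], then flood [4,5], then eclipse [5,6], then flood [6,7], then eclipse [7,9], then eclipse [8,10], then eclipse [10,11], then strike [11,12], then flood [12,13]; all 11 events appear in both, in order. dp[12][13] = 11 confirms this is the maximum.

11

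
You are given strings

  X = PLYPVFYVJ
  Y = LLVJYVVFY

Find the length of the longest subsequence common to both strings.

5

Let dp[i][j] be the LCS length of the first i characters of X and the first j characters of Y. dp[i][j] = dp[i-1][j-1]+1 when the i-th and j-th characters match, else max(dp[i-1][j], dp[i][j-1]).
    ·  L  L  V  J  Y  V  V  F  Y
 ·  0  0  0  0  0  0  0  0  0  0
 P  0  0  0  0  0  0  0  0  0  0
 L  0  1  1  1  1  1  1  1  1  1
 Y  0  1  1  1  1  2  2  2  2  2
 P  0  1  1  1  1  2  2  2  2  2
 V  0  1  1  2  2  2  3  3  3  3
 F  0  1  1  2  2  2  3  3  4  4
 Y  0  1  1  2  2  3  3  3  4  5
 V  0  1  1  2  2  3  4  4  4  5
 J  0  1  1  2  3  3  4  4  4  5
dp[9][9] = 5. One LCS (by backtracking along matches): LYVFY.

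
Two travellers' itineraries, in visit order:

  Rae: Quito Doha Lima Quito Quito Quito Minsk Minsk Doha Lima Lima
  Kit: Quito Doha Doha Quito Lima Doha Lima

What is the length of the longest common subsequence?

One common subsequence of length 5: Quito [1,1] → Doha [2,3] → Lima [3,5] → Doha [9,6] → Lima [11,7], and the DP table's final entry dp[11][7] is also 5, so no common subsequence is longer.

5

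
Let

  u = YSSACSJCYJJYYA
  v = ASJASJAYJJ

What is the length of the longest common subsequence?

Let dp[i][j] be the LCS length of the first i characters of u and the first j characters of v. dp[i][j] = dp[i-1][j-1]+1 when the i-th and j-th characters match, else max(dp[i-1][j], dp[i][j-1]).
    ·  A  S  J  A  S  J  A  Y  J  J
 ·  0  0  0  0  0  0  0  0  0  0  0
 Y  0  0  0  0  0  0  0  0  1  1  1
 S  0  0  1  1  1  1  1  1  1  1  1
 S  0  0  1  1  1  2  2  2  2  2  2
 A  0  1  1  1  2  2  2  3  3  3  3
 C  0  1  1  1  2  2  2  3  3  3  3
 S  0  1  2  2  2  3  3  3  3  3  3
 J  0  1  2  3  3  3  4  4  4  4  4
 C  0  1  2  3  3  3  4  4  4  4  4
 Y  0  1  2  3  3  3  4  4  5  5  5
 J  0  1  2  3  3  3  4  4  5  6  6
 J  0  1  2  3  3  3  4  4  5  6  7
 Y  0  1  2  3  3  3  4  4  5  6  7
 Y  0  1  2  3  3  3  4  4  5  6  7
 A  0  1  2  3  4  4  4  5  5  6  7
dp[14][10] = 7. One LCS (by backtracking along matches): SASJYJJ.

7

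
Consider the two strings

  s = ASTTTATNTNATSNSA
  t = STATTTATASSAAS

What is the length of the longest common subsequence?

10

Match A [1,3] → T [3,4] → T [4,5] → T [5,6] → A [6,7] → T [9,8] → A [11,9] → S [13,10] → S [15,11] → A [16,13] — 10 characters in the same relative order in both. dp[16][14] = 10 confirms this is the maximum.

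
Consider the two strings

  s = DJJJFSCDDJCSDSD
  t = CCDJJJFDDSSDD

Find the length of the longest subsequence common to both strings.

Taking D at s[1]=t[3]; then J at s[2]=t[4]; then J at s[3]=t[5]; then J at s[4]=t[6]; then F at s[5]=t[7]; then D at s[8]=t[8]; then D at s[9]=t[9]; then S at s[12]=t[11]; then D at s[13]=t[12]; then D at s[15]=t[13] gives a common subsequence of length 10. dp[15][13] = 10 confirms this is the maximum.

10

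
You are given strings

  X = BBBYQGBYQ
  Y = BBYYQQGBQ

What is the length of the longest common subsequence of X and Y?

7

Let dp[i][j] be the LCS length of the first i characters of X and the first j characters of Y. dp[i][j] = dp[i-1][j-1]+1 when the i-th and j-th characters match, else max(dp[i-1][j], dp[i][j-1]).
    ·  B  B  Y  Y  Q  Q  G  B  Q
 ·  0  0  0  0  0  0  0  0  0  0
 B  0  1  1  1  1  1  1  1  1  1
 B  0  1  2  2  2  2  2  2  2  2
 B  0  1  2  2  2  2  2  2  3  3
 Y  0  1  2  3  3  3  3  3  3  3
 Q  0  1  2  3  3  4  4  4  4  4
 G  0  1  2  3  3  4  4  5  5  5
 B  0  1  2  3  3  4  4  5  6  6
 Y  0  1  2  3  4  4  4  5  6  6
 Q  0  1  2  3  4  5  5  5  6  7
dp[9][9] = 7. One LCS (by backtracking along matches): BBYQGBQ.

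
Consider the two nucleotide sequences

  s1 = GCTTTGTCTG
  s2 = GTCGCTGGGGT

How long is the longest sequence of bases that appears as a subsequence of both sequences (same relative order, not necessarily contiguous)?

Taking G (s1 #1, s2 #1), then C (s1 #2, s2 #3), then G (s1 #6, s2 #4), then C (s1 #8, s2 #5), then T (s1 #9, s2 #6), then G (s1 #10, s2 #10) gives a common subsequence of length 6. dp[10][11] = 6 confirms this is the maximum.

6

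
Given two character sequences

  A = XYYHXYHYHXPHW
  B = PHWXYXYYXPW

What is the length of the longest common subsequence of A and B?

Pick X at A[1]=B[4] → Y at A[3]=B[5] → X at A[5]=B[6] → Y at A[6]=B[7] → Y at A[8]=B[8] → X at A[10]=B[9] → P at A[11]=B[10] → W at A[13]=B[11]; all 8 characters appear in both, in order, and the DP table's final entry dp[13][11] is also 8, so no common subsequence is longer.

8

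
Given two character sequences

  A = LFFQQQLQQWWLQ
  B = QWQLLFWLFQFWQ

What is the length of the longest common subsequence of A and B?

6

Pick L [1,5] → F [2,6] → F [3,9] → Q [4,10] → W [11,12] → Q [13,13]; all 6 characters appear in both, in order. The LCS DP gives dp[13][13] = 6, so this is optimal.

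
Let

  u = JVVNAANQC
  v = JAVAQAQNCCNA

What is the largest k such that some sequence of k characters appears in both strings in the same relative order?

Taking J at u[1]=v[1] → V at u[3]=v[3] → A at u[5]=v[4] → A at u[6]=v[6] → N at u[7]=v[8] → C at u[9]=v[10] gives a common subsequence of length 6. The LCS DP gives dp[9][12] = 6, so this is optimal.

6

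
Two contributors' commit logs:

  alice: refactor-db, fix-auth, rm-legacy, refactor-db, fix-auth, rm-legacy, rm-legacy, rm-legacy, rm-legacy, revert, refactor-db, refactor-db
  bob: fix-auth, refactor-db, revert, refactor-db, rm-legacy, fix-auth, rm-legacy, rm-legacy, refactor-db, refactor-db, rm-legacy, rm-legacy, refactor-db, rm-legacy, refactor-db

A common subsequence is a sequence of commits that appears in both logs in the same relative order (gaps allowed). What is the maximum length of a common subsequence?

Taking refactor-db at alice[1]=bob[4]; then rm-legacy at alice[3]=bob[5]; then fix-auth at alice[5]=bob[6]; then rm-legacy at alice[6]=bob[7]; then rm-legacy at alice[7]=bob[8]; then rm-legacy at alice[8]=bob[11]; then rm-legacy at alice[9]=bob[12]; then refactor-db at alice[11]=bob[13]; then refactor-db at alice[12]=bob[15] gives a common subsequence of length 9. dp[12][15] = 9 confirms this is the maximum.

9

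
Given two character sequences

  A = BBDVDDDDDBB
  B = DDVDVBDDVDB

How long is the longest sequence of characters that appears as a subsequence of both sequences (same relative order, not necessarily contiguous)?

7

Let dp[i][j] be the LCS length of the first i characters of A and the first j characters of B. dp[i][j] = dp[i-1][j-1]+1 when the i-th and j-th characters match, else max(dp[i-1][j], dp[i][j-1]).
    ·  D  D  V  D  V  B  D  D  V  D  B
 ·  0  0  0  0  0  0  0  0  0  0  0  0
 B  0  0  0  0  0  0  1  1  1  1  1  1
 B  0  0  0  0  0  0  1  1  1  1  1  2
 D  0  1  1  1  1  1  1  2  2  2  2  2
 V  0  1  1  2  2  2  2  2  2  3  3  3
 D  0  1  2  2  3  3  3  3  3  3  4  4
 D  0  1  2  2  3  3  3  4  4  4  4  4
 D  0  1  2  2  3  3  3  4  5  5  5  5
 D  0  1  2  2  3  3  3  4  5  5  6  6
 D  0  1  2  2  3  3  3  4  5  5  6  6
 B  0  1  2  2  3  3  4  4  5  5  6  7
 B  0  1  2  2  3  3  4  4  5  5  6  7
dp[11][11] = 7. One LCS (by backtracking along matches): DVDDDDB.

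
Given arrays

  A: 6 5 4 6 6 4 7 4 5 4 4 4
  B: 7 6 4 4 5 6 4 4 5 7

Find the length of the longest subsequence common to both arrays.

Match 6 (A #1, B #2), 5 (A #2, B #5), 6 (A #5, B #6), 4 (A #6, B #7), 4 (A #8, B #8), 5 (A #9, B #9) — 6 values in the same relative order in both, and the DP table's final entry dp[12][10] is also 6, so no common subsequence is longer.

6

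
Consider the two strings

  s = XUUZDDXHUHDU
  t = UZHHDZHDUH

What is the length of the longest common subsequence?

6

Pick U [3,1] → Z [4,2] → D [5,5] → D [6,8] → U [9,9] → H [10,10]; all 6 characters appear in both, in order. The LCS DP gives dp[12][10] = 6, so this is optimal.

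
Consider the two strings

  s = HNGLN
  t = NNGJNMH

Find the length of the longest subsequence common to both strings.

3

Let dp[i][j] be the LCS length of the first i characters of s and the first j characters of t. dp[i][j] = dp[i-1][j-1]+1 when the i-th and j-th characters match, else max(dp[i-1][j], dp[i][j-1]).
    ·  N  N  G  J  N  M  H
 ·  0  0  0  0  0  0  0  0
 H  0  0  0  0  0  0  0  1
 N  0  1  1  1  1  1  1  1
 G  0  1  1  2  2  2  2  2
 L  0  1  1  2  2  2  2  2
 N  0  1  2  2  2  3  3  3
dp[5][7] = 3. One LCS (by backtracking along matches): NGN.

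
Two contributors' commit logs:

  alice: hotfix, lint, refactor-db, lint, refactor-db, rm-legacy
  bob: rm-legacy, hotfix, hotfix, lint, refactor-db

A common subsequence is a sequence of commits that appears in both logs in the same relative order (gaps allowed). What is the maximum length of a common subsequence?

One common subsequence of length 3: hotfix at alice[1]=bob[3]; then lint at alice[4]=bob[4]; then refactor-db at alice[5]=bob[5]. Since dp[6][5] = 3, nothing longer is possible.

3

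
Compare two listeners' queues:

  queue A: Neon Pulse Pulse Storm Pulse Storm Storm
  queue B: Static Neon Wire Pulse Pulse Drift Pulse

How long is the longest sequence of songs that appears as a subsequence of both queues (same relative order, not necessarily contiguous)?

4

Taking Neon at queue A[1]=queue B[2], Pulse at queue A[2]=queue B[4], Pulse at queue A[3]=queue B[5], Pulse at queue A[5]=queue B[7] gives a common subsequence of length 4. dp[7][7] = 4 confirms this is the maximum.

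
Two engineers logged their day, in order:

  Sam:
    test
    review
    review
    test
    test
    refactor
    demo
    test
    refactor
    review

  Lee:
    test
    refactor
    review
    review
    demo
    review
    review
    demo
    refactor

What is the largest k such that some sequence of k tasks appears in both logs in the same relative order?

Taking test at Sam[1]=Lee[1]; then review at Sam[2]=Lee[6]; then review at Sam[3]=Lee[7]; then demo at Sam[7]=Lee[8]; then refactor at Sam[9]=Lee[9] gives a common subsequence of length 5, and the DP table's final entry dp[10][9] is also 5, so no common subsequence is longer.

5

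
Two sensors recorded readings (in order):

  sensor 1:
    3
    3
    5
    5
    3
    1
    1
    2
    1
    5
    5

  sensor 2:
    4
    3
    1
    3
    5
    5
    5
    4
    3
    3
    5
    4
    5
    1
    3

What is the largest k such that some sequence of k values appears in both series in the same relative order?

Taking 3 (sensor 1 #1, sensor 2 #2); then 3 (sensor 1 #2, sensor 2 #4); then 5 (sensor 1 #3, sensor 2 #6); then 5 (sensor 1 #4, sensor 2 #7); then 3 (sensor 1 #5, sensor 2 #10); then 5 (sensor 1 #10, sensor 2 #11); then 5 (sensor 1 #11, sensor 2 #13) gives a common subsequence of length 7. The LCS DP gives dp[11][15] = 7, so this is optimal.

7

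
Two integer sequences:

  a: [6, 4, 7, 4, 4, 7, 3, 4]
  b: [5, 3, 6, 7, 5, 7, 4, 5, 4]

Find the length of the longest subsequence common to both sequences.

4

Match 6 [1,3]; then 7 [3,6]; then 4 [4,7]; then 4 [8,9] — 4 values in the same relative order in both. dp[8][9] = 4 confirms this is the maximum.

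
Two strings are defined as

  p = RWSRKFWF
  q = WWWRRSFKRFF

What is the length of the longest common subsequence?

Match R (p #1, q #5); then S (p #3, q #6); then R (p #4, q #9); then F (p #6, q #10); then F (p #8, q #11) — 5 characters in the same relative order in both, and the DP table's final entry dp[8][11] is also 5, so no common subsequence is longer.

5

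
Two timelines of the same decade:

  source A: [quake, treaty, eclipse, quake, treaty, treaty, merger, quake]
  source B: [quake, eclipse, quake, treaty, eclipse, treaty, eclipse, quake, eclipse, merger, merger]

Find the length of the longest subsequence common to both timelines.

6

One common subsequence of length 6: quake (source A #1, source B #1) → eclipse (source A #3, source B #2) → quake (source A #4, source B #3) → treaty (source A #5, source B #4) → treaty (source A #6, source B #6) → merger (source A #7, source B #11). dp[8][11] = 6 confirms this is the maximum.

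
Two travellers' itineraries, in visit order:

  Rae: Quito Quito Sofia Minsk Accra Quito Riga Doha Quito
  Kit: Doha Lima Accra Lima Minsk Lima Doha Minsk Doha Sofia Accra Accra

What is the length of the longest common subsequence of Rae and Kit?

One common subsequence of length 2: Sofia at Rae[3]=Kit[10]; then Accra at Rae[5]=Kit[12]. Since dp[9][12] = 2, nothing longer is possible.

2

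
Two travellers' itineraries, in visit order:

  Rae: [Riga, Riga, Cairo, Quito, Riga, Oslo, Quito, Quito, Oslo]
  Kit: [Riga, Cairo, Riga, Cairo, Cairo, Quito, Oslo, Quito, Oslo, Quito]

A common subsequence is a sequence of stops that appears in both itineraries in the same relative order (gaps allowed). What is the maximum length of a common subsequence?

One common subsequence of length 7: Riga [1,1], then Riga [2,3], then Cairo [3,5], then Quito [4,6], then Oslo [6,7], then Quito [7,8], then Quito [8,10]. dp[9][10] = 7 confirms this is the maximum.

7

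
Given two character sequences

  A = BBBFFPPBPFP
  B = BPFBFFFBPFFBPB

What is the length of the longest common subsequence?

8

One common subsequence of length 8: B at A[1]=B[1], B at A[2]=B[4], F at A[4]=B[6], F at A[5]=B[7], B at A[8]=B[8], P at A[9]=B[9], F at A[10]=B[11], P at A[11]=B[13]. The LCS DP gives dp[11][14] = 8, so this is optimal.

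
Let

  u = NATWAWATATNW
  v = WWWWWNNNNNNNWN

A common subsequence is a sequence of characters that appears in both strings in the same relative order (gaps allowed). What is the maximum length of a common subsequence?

4

Taking W [4,4], then W [6,5], then N [11,12], then W [12,13] gives a common subsequence of length 4. Since dp[12][14] = 4, nothing longer is possible.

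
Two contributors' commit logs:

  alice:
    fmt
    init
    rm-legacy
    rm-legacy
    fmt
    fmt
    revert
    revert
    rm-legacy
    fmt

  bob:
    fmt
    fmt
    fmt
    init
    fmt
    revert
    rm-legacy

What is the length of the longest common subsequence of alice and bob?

5

Match fmt (alice #1, bob #3) → init (alice #2, bob #4) → fmt (alice #6, bob #5) → revert (alice #8, bob #6) → rm-legacy (alice #9, bob #7) — 5 commits in the same relative order in both, and the DP table's final entry dp[10][7] is also 5, so no common subsequence is longer.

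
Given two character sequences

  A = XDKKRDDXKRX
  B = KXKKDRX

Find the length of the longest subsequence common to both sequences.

Let dp[i][j] be the LCS length of the first i characters of A and the first j characters of B. dp[i][j] = dp[i-1][j-1]+1 when the i-th and j-th characters match, else max(dp[i-1][j], dp[i][j-1]).
    ·  K  X  K  K  D  R  X
 ·  0  0  0  0  0  0  0  0
 X  0  0  1  1  1  1  1  1
 D  0  0  1  1  1  2  2  2
 K  0  1  1  2  2  2  2  2
 K  0  1  1  2  3  3  3  3
 R  0  1  1  2  3  3  4  4
 D  0  1  1  2  3  4  4  4
 D  0  1  1  2  3  4  4  4
 X  0  1  2  2  3  4  4  5
 K  0  1  2  3  3  4  4  5
 R  0  1  2  3  3  4  5  5
 X  0  1  2  3  3  4  5  6
dp[11][7] = 6. One LCS (by backtracking along matches): XKKDRX.

6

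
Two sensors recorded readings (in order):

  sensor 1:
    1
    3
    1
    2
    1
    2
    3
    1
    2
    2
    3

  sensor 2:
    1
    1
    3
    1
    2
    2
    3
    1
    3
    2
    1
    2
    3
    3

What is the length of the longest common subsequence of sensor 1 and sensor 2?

Pick 1 (sensor 1 #1, sensor 2 #2) → 3 (sensor 1 #2, sensor 2 #3) → 1 (sensor 1 #3, sensor 2 #4) → 2 (sensor 1 #4, sensor 2 #5) → 2 (sensor 1 #6, sensor 2 #6) → 3 (sensor 1 #7, sensor 2 #7) → 1 (sensor 1 #8, sensor 2 #8) → 2 (sensor 1 #9, sensor 2 #10) → 2 (sensor 1 #10, sensor 2 #12) → 3 (sensor 1 #11, sensor 2 #14); all 10 values appear in both, in order. The LCS DP gives dp[11][14] = 10, so this is optimal.

10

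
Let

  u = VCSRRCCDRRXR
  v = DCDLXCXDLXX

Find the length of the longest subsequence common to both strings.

4

Pick C at u[2]=v[2]; then C at u[6]=v[6]; then D at u[8]=v[8]; then X at u[11]=v[11]; all 4 characters appear in both, in order. dp[12][11] = 4 confirms this is the maximum.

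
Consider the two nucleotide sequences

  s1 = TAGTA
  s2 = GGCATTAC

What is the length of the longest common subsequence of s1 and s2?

Match T (s1 #1, s2 #5), then T (s1 #4, s2 #6), then A (s1 #5, s2 #7) — 3 bases in the same relative order in both. dp[5][8] = 3 confirms this is the maximum.

3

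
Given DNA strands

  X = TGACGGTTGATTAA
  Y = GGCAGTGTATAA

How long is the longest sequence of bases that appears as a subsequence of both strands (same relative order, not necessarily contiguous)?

9

One common subsequence of length 9: G (X #2, Y #2); then A (X #3, Y #4); then G (X #5, Y #5); then G (X #6, Y #7); then T (X #8, Y #8); then A (X #10, Y #9); then T (X #12, Y #10); then A (X #13, Y #11); then A (X #14, Y #12). dp[14][12] = 9 confirms this is the maximum.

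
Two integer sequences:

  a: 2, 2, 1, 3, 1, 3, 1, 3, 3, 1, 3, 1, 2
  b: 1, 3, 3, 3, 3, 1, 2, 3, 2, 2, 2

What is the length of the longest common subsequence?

Let dp[i][j] be the LCS length of the first i values of a and the first j values of b. dp[i][j] = dp[i-1][j-1]+1 when the i-th and j-th values match, else max(dp[i-1][j], dp[i][j-1]).
    ·  1  3  3  3  3  1  2  3  2  2  2
 ·  0  0  0  0  0  0  0  0  0  0  0  0
 2  0  0  0  0  0  0  0  1  1  1  1  1
 2  0  0  0  0  0  0  0  1  1  2  2  2
 1  0  1  1  1  1  1  1  1  1  2  2  2
 3  0  1  2  2  2  2  2  2  2  2  2  2
 1  0  1  2  2  2  2  3  3  3  3  3  3
 3  0  1  2  3  3  3  3  3  4  4  4  4
 1  0  1  2  3  3  3  4  4  4  4  4  4
 3  0  1  2  3  4  4  4  4  5  5  5  5
 3  0  1  2  3  4  5  5  5  5  5  5  5
 1  0  1  2  3  4  5  6  6  6  6  6  6
 3  0  1  2  3  4  5  6  6  7  7  7  7
 1  0  1  2  3  4  5  6  6  7  7  7  7
 2  0  1  2  3  4  5  6  7  7  8  8  8
dp[13][11] = 8. One LCS (by backtracking along matches): 1, 3, 3, 3, 3, 1, 3, 2.

8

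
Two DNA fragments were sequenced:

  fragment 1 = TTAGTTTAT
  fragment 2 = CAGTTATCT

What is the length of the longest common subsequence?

6

Let dp[i][j] be the LCS length of the first i bases of fragment 1 and the first j bases of fragment 2. dp[i][j] = dp[i-1][j-1]+1 when the i-th and j-th bases match, else max(dp[i-1][j], dp[i][j-1]).
    ·  C  A  G  T  T  A  T  C  T
 ·  0  0  0  0  0  0  0  0  0  0
 T  0  0  0  0  1  1  1  1  1  1
 T  0  0  0  0  1  2  2  2  2  2
 A  0  0  1  1  1  2  3  3  3  3
 G  0  0  1  2  2  2  3  3  3  3
 T  0  0  1  2  3  3  3  4  4  4
 T  0  0  1  2  3  4  4  4  4  5
 T  0  0  1  2  3  4  4  5  5  5
 A  0  0  1  2  3  4  5  5  5  5
 T  0  0  1  2  3  4  5  6  6  6
dp[9][9] = 6. One LCS (by backtracking along matches): AGTTTT.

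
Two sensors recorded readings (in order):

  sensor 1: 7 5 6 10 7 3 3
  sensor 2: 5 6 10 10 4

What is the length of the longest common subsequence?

Let dp[i][j] be the LCS length of the first i values of sensor 1 and the first j values of sensor 2. dp[i][j] = dp[i-1][j-1]+1 when the i-th and j-th values match, else max(dp[i-1][j], dp[i][j-1]).
    ·  5  6 10 10  4
 ·  0  0  0  0  0  0
 7  0  0  0  0  0  0
 5  0  1  1  1  1  1
 6  0  1  2  2  2  2
10  0  1  2  3  3  3
 7  0  1  2  3  3  3
 3  0  1  2  3  3  3
 3  0  1  2  3  3  3
dp[7][5] = 3. One LCS (by backtracking along matches): 5, 6, 10.

3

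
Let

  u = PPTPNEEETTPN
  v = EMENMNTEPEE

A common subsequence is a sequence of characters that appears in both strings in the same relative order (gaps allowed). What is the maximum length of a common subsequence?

Taking T [3,7], then P [4,9], then E [7,10], then E [8,11] gives a common subsequence of length 4. dp[12][11] = 4 confirms this is the maximum.

4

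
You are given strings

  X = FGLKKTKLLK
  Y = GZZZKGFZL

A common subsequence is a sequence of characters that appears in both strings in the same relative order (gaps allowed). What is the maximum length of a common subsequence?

3

Taking G (X #2, Y #1), then K (X #4, Y #5), then L (X #9, Y #9) gives a common subsequence of length 3. The LCS DP gives dp[10][9] = 3, so this is optimal.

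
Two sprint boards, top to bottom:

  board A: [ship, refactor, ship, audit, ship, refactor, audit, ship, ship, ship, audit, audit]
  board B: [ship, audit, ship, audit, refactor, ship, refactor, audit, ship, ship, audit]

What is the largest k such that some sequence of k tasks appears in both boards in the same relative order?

9

Taking ship at board A[1]=board B[1], then ship at board A[3]=board B[3], then audit at board A[4]=board B[4], then ship at board A[5]=board B[6], then refactor at board A[6]=board B[7], then audit at board A[7]=board B[8], then ship at board A[9]=board B[9], then ship at board A[10]=board B[10], then audit at board A[12]=board B[11] gives a common subsequence of length 9. dp[12][11] = 9 confirms this is the maximum.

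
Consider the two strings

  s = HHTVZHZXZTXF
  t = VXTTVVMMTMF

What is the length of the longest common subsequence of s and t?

Let dp[i][j] be the LCS length of the first i characters of s and the first j characters of t. dp[i][j] = dp[i-1][j-1]+1 when the i-th and j-th characters match, else max(dp[i-1][j], dp[i][j-1]).
    ·  V  X  T  T  V  V  M  M  T  M  F
 ·  0  0  0  0  0  0  0  0  0  0  0  0
 H  0  0  0  0  0  0  0  0  0  0  0  0
 H  0  0  0  0  0  0  0  0  0  0  0  0
 T  0  0  0  1  1  1  1  1  1  1  1  1
 V  0  1  1  1  1  2  2  2  2  2  2  2
 Z  0  1  1  1  1  2  2  2  2  2  2  2
 H  0  1  1  1  1  2  2  2  2  2  2  2
 Z  0  1  1  1  1  2  2  2  2  2  2  2
 X  0  1  2  2  2  2  2  2  2  2  2  2
 Z  0  1  2  2  2  2  2  2  2  2  2  2
 T  0  1  2  3  3  3  3  3  3  3  3  3
 X  0  1  2  3  3  3  3  3  3  3  3  3
 F  0  1  2  3  3  3  3  3  3  3  3  4
dp[12][11] = 4. One LCS (by backtracking along matches): TVTF.

4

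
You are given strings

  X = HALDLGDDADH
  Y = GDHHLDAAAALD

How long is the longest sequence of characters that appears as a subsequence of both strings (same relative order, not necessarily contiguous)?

Taking H at X[1]=Y[4], then L at X[3]=Y[5], then D at X[4]=Y[6], then L at X[5]=Y[11], then D at X[10]=Y[12] gives a common subsequence of length 5. dp[11][12] = 5 confirms this is the maximum.

5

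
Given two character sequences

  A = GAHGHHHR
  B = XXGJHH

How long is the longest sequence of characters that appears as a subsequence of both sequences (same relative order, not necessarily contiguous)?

3

One common subsequence of length 3: G (A #1, B #3), then H (A #6, B #5), then H (A #7, B #6). The LCS DP gives dp[8][6] = 3, so this is optimal.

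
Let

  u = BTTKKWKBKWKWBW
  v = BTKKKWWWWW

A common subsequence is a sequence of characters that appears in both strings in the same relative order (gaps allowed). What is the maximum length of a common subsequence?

8

Pick B (u #1, v #1) → T (u #2, v #2) → K (u #4, v #4) → K (u #5, v #5) → W (u #6, v #7) → W (u #10, v #8) → W (u #12, v #9) → W (u #14, v #10); all 8 characters appear in both, in order. Since dp[14][10] = 8, nothing longer is possible.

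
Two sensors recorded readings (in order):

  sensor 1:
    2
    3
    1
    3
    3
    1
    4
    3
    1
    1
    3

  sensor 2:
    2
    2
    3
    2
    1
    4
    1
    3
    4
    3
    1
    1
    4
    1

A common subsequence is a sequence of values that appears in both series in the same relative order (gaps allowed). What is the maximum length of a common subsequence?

8

Taking 2 (sensor 1 #1, sensor 2 #2); then 3 (sensor 1 #2, sensor 2 #3); then 1 (sensor 1 #3, sensor 2 #7); then 3 (sensor 1 #4, sensor 2 #8); then 3 (sensor 1 #5, sensor 2 #10); then 1 (sensor 1 #6, sensor 2 #12); then 4 (sensor 1 #7, sensor 2 #13); then 1 (sensor 1 #10, sensor 2 #14) gives a common subsequence of length 8. Since dp[11][14] = 8, nothing longer is possible.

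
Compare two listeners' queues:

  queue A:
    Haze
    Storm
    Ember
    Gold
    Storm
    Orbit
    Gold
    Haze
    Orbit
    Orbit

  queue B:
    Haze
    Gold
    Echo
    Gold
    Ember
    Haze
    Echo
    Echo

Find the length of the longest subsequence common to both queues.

One common subsequence of length 4: Haze (queue A #1, queue B #1), then Gold (queue A #4, queue B #2), then Gold (queue A #7, queue B #4), then Haze (queue A #8, queue B #6). dp[10][8] = 4 confirms this is the maximum.

4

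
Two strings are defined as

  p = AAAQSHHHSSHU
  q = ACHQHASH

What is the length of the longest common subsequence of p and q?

Let dp[i][j] be the LCS length of the first i characters of p and the first j characters of q. dp[i][j] = dp[i-1][j-1]+1 when the i-th and j-th characters match, else max(dp[i-1][j], dp[i][j-1]).
    ·  A  C  H  Q  H  A  S  H
 ·  0  0  0  0  0  0  0  0  0
 A  0  1  1  1  1  1  1  1  1
 A  0  1  1  1  1  1  2  2  2
 A  0  1  1  1  1  1  2  2  2
 Q  0  1  1  1  2  2  2  2  2
 S  0  1  1  1  2  2  2  3  3
 H  0  1  1  2  2  3  3  3  4
 H  0  1  1  2  2  3  3  3  4
 H  0  1  1  2  2  3  3  3  4
 S  0  1  1  2  2  3  3  4  4
 S  0  1  1  2  2  3  3  4  4
 H  0  1  1  2  2  3  3  4  5
 U  0  1  1  2  2  3  3  4  5
dp[12][8] = 5. One LCS (by backtracking along matches): AQHSH.

5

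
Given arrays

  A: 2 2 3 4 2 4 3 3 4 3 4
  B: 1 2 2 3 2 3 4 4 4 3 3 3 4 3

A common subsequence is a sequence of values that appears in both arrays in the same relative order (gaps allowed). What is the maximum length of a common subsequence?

Pick 2 at A[1]=B[3], 2 at A[2]=B[5], 3 at A[3]=B[6], 4 at A[4]=B[8], 4 at A[6]=B[9], 3 at A[7]=B[11], 3 at A[8]=B[12], 4 at A[9]=B[13], 3 at A[10]=B[14]; all 9 values appear in both, in order. Since dp[11][14] = 9, nothing longer is possible.

9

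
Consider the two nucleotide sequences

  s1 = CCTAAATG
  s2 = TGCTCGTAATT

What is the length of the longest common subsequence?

6

Let dp[i][j] be the LCS length of the first i bases of s1 and the first j bases of s2. dp[i][j] = dp[i-1][j-1]+1 when the i-th and j-th bases match, else max(dp[i-1][j], dp[i][j-1]).
    ·  T  G  C  T  C  G  T  A  A  T  T
 ·  0  0  0  0  0  0  0  0  0  0  0  0
 C  0  0  0  1  1  1  1  1  1  1  1  1
 C  0  0  0  1  1  2  2  2  2  2  2  2
 T  0  1  1  1  2  2  2  3  3  3  3  3
 A  0  1  1  1  2  2  2  3  4  4  4  4
 A  0  1  1  1  2  2  2  3  4  5  5  5
 A  0  1  1  1  2  2  2  3  4  5  5  5
 T  0  1  1  1  2  2  2  3  4  5  6  6
 G  0  1  2  2  2  2  3  3  4  5  6  6
dp[8][11] = 6. One LCS (by backtracking along matches): CCTAAT.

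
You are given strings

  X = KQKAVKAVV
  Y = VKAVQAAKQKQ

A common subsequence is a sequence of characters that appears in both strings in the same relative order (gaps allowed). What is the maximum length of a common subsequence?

Let dp[i][j] be the LCS length of the first i characters of X and the first j characters of Y. dp[i][j] = dp[i-1][j-1]+1 when the i-th and j-th characters match, else max(dp[i-1][j], dp[i][j-1]).
    ·  V  K  A  V  Q  A  A  K  Q  K  Q
 ·  0  0  0  0  0  0  0  0  0  0  0  0
 K  0  0  1  1  1  1  1  1  1  1  1  1
 Q  0  0  1  1  1  2  2  2  2  2  2  2
 K  0  0  1  1  1  2  2  2  3  3  3  3
 A  0  0  1  2  2  2  3  3  3  3  3  3
 V  0  1  1  2  3  3  3  3  3  3  3  3
 K  0  1  2  2  3  3  3  3  4  4  4  4
 A  0  1  2  3  3  3  4  4  4  4  4  4
 V  0  1  2  3  4  4  4  4  4  4  4  4
 V  0  1  2  3  4  4  4  4  4  4  4  4
dp[9][11] = 4. One LCS (by backtracking along matches): KQKK.

4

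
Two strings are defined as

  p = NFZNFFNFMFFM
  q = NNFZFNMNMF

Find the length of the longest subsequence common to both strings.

Taking N [1,2], then F [2,3], then Z [3,4], then N [4,6], then N [7,8], then M [9,9], then F [11,10] gives a common subsequence of length 7. The LCS DP gives dp[12][10] = 7, so this is optimal.

7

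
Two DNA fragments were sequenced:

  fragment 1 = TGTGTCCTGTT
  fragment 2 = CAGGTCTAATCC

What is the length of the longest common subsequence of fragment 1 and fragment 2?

6

Let dp[i][j] be the LCS length of the first i bases of fragment 1 and the first j bases of fragment 2. dp[i][j] = dp[i-1][j-1]+1 when the i-th and j-th bases match, else max(dp[i-1][j], dp[i][j-1]).
    ·  C  A  G  G  T  C  T  A  A  T  C  C
 ·  0  0  0  0  0  0  0  0  0  0  0  0  0
 T  0  0  0  0  0  1  1  1  1  1  1  1  1
 G  0  0  0  1  1  1  1  1  1  1  1  1  1
 T  0  0  0  1  1  2  2  2  2  2  2  2  2
 G  0  0  0  1  2  2  2  2  2  2  2  2  2
 T  0  0  0  1  2  3  3  3  3  3  3  3  3
 C  0  1  1  1  2  3  4  4  4  4  4  4  4
 C  0  1  1  1  2  3  4  4  4  4  4  5  5
 T  0  1  1  1  2  3  4  5  5  5  5  5  5
 G  0  1  1  2  2  3  4  5  5  5  5  5  5
 T  0  1  1  2  2  3  4  5  5  5  6  6  6
 T  0  1  1  2  2  3  4  5  5  5  6  6  6
dp[11][12] = 6. One LCS (by backtracking along matches): GGTCTT.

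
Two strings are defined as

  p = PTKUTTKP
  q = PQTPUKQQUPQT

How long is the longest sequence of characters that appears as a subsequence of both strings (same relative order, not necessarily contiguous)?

One common subsequence of length 5: P (p #1, q #1); then T (p #2, q #3); then K (p #3, q #6); then U (p #4, q #9); then T (p #6, q #12). Since dp[8][12] = 5, nothing longer is possible.

5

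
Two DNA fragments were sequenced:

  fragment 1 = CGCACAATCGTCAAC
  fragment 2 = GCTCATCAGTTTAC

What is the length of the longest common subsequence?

One common subsequence of length 10: G at fragment 1[2]=fragment 2[1]; then C at fragment 1[3]=fragment 2[2]; then C at fragment 1[5]=fragment 2[4]; then A at fragment 1[7]=fragment 2[5]; then T at fragment 1[8]=fragment 2[6]; then C at fragment 1[9]=fragment 2[7]; then G at fragment 1[10]=fragment 2[9]; then T at fragment 1[11]=fragment 2[12]; then A at fragment 1[14]=fragment 2[13]; then C at fragment 1[15]=fragment 2[14], and the DP table's final entry dp[15][14] is also 10, so no common subsequence is longer.

10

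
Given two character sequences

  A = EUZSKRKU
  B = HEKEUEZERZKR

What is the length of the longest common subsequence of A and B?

Let dp[i][j] be the LCS length of the first i characters of A and the first j characters of B. dp[i][j] = dp[i-1][j-1]+1 when the i-th and j-th characters match, else max(dp[i-1][j], dp[i][j-1]).
    ·  H  E  K  E  U  E  Z  E  R  Z  K  R
 ·  0  0  0  0  0  0  0  0  0  0  0  0  0
 E  0  0  1  1  1  1  1  1  1  1  1  1  1
 U  0  0  1  1  1  2  2  2  2  2  2  2  2
 Z  0  0  1  1  1  2  2  3  3  3  3  3  3
 S  0  0  1  1  1  2  2  3  3  3  3  3  3
 K  0  0  1  2  2  2  2  3  3  3  3  4  4
 R  0  0  1  2  2  2  2  3  3  4  4  4  5
 K  0  0  1  2  2  2  2  3  3  4  4  5  5
 U  0  0  1  2  2  3  3  3  3  4  4  5  5
dp[8][12] = 5. One LCS (by backtracking along matches): EUZKR.

5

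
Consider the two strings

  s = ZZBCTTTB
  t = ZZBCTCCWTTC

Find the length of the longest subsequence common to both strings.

Let dp[i][j] be the LCS length of the first i characters of s and the first j characters of t. dp[i][j] = dp[i-1][j-1]+1 when the i-th and j-th characters match, else max(dp[i-1][j], dp[i][j-1]).
    ·  Z  Z  B  C  T  C  C  W  T  T  C
 ·  0  0  0  0  0  0  0  0  0  0  0  0
 Z  0  1  1  1  1  1  1  1  1  1  1  1
 Z  0  1  2  2  2  2  2  2  2  2  2  2
 B  0  1  2  3  3  3  3  3  3  3  3  3
 C  0  1  2  3  4  4  4  4  4  4  4  4
 T  0  1  2  3  4  5  5  5  5  5  5  5
 T  0  1  2  3  4  5  5  5  5  6  6  6
 T  0  1  2  3  4  5  5  5  5  6  7  7
 B  0  1  2  3  4  5  5  5  5  6  7  7
dp[8][11] = 7. One LCS (by backtracking along matches): ZZBCTTT.

7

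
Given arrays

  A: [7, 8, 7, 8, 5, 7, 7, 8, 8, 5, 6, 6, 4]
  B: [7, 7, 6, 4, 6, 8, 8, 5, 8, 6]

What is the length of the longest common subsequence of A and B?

6

Taking 7 [1,2]; then 8 [2,6]; then 8 [4,7]; then 5 [5,8]; then 8 [9,9]; then 6 [12,10] gives a common subsequence of length 6. dp[13][10] = 6 confirms this is the maximum.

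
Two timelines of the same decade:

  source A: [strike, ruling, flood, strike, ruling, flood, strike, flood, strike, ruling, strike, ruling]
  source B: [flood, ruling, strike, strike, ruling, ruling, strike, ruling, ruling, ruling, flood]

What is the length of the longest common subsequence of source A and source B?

Taking flood at source A[3]=source B[1]; then ruling at source A[5]=source B[2]; then strike at source A[7]=source B[3]; then strike at source A[9]=source B[4]; then ruling at source A[10]=source B[6]; then strike at source A[11]=source B[7]; then ruling at source A[12]=source B[10] gives a common subsequence of length 7. Since dp[12][11] = 7, nothing longer is possible.

7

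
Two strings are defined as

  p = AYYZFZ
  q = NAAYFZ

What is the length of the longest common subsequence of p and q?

One common subsequence of length 4: A (p #1, q #3), then Y (p #3, q #4), then F (p #5, q #5), then Z (p #6, q #6). dp[6][6] = 4 confirms this is the maximum.

4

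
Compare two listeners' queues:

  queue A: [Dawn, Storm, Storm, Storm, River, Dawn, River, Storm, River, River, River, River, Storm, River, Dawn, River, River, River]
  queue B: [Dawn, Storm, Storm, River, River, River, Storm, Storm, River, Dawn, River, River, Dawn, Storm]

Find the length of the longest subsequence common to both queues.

Pick Dawn (queue A #1, queue B #1) → Storm (queue A #2, queue B #2) → Storm (queue A #3, queue B #3) → River (queue A #5, queue B #5) → River (queue A #7, queue B #6) → Storm (queue A #8, queue B #7) → Storm (queue A #13, queue B #8) → River (queue A #14, queue B #9) → Dawn (queue A #15, queue B #10) → River (queue A #16, queue B #11) → River (queue A #17, queue B #12); all 11 songs appear in both, in order. The LCS DP gives dp[18][14] = 11, so this is optimal.

11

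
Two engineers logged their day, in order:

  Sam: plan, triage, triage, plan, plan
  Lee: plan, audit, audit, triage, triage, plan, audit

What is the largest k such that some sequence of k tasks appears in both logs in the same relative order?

4

Taking plan at Sam[1]=Lee[1]; then triage at Sam[2]=Lee[4]; then triage at Sam[3]=Lee[5]; then plan at Sam[4]=Lee[6] gives a common subsequence of length 4. The LCS DP gives dp[5][7] = 4, so this is optimal.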